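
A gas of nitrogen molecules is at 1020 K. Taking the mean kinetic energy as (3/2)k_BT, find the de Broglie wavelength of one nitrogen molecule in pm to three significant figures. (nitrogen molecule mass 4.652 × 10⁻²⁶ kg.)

λ = 14.9 pm

KE = (3/2)k_BT = 1.5 × 1.381 × 10⁻²³ × 1020 = 2.113 × 10⁻²⁰ J.
p = √(2mKE) = √(2 × 4.652 × 10⁻²⁶ × 2.113 × 10⁻²⁰) = 4.434 × 10⁻²³ kg·m/s.
λ = h/p = 1.49 × 10⁻¹¹ m = 14.9 pm.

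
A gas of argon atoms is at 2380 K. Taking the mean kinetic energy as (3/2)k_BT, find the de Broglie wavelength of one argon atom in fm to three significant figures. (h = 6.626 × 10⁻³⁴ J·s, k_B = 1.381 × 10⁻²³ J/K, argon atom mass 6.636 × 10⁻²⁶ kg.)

KE = (3/2)k_BT = 1.5 × 1.381 × 10⁻²³ × 2380 = 4.930 × 10⁻²⁰ J.
p = √(2mKE) = √(2 × 6.636 × 10⁻²⁶ × 4.930 × 10⁻²⁰) = 8.089 × 10⁻²³ kg·m/s.
λ = h/p = 8.19 × 10⁻¹² m = 8190 fm.

λ = 8190 fm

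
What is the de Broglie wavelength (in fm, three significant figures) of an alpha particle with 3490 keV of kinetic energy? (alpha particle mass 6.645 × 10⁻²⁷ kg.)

λ = 7.69 fm

KE = 3490 keV = 5.591 × 10⁻¹³ J.
p = √(2mKE) = √(2 × 6.645 × 10⁻²⁷ × 5.591 × 10⁻¹³) = 8.620 × 10⁻²⁰ kg·m/s.
λ = h/p = 6.626 × 10⁻³⁴ / 8.620 × 10⁻²⁰ = 7.69 × 10⁻¹⁵ m = 7.69 fm.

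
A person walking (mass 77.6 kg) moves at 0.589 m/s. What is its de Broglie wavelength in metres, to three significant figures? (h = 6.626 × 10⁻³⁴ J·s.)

λ = 1.45 × 10⁻³⁵ m

p = mv = 77.6 × 0.589 = 4.571 × 10¹ kg·m/s.
λ = h/p = 6.626 × 10⁻³⁴ / 4.571 × 10¹ = 1.45 × 10⁻³⁵ m.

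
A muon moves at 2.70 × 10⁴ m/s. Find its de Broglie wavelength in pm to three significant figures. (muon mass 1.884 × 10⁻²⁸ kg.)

p = mv = 1.884 × 10⁻²⁸ × 2.70 × 10⁴ = 5.087 × 10⁻²⁴ kg·m/s.
λ = h/p = 6.626 × 10⁻³⁴ / 5.087 × 10⁻²⁴ = 1.30 × 10⁻¹⁰ m = 130 pm.

λ = 130 pm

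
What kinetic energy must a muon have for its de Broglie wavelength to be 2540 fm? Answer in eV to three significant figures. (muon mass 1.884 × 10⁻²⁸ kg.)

KE = 1130 eV

p = h/λ = 6.626 × 10⁻³⁴ / 2.540 × 10⁻¹² = 2.609 × 10⁻²² kg·m/s.
KE = p²/(2m) = (2.609 × 10⁻²²)² / (2 × 1.884 × 10⁻²⁸) = 1.806 × 10⁻¹⁶ J = 1130 eV.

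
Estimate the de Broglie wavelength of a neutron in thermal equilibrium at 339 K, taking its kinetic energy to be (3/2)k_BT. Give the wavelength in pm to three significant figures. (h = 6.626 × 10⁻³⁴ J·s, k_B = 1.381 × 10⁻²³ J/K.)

λ = 137 pm

KE = (3/2)k_BT = 1.5 × 1.381 × 10⁻²³ × 339 = 7.022 × 10⁻²¹ J.
p = √(2mKE) = √(2 × 1.675 × 10⁻²⁷ × 7.022 × 10⁻²¹) = 4.850 × 10⁻²⁴ kg·m/s.
λ = h/p = 1.37 × 10⁻¹⁰ m = 137 pm.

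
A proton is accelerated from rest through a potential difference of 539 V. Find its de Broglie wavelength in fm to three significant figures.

KE = eV = 1.602 × 10⁻¹⁹ × 539.0 = 8.635 × 10⁻¹⁷ J.
p = √(2mKE) = √(2 × 1.673 × 10⁻²⁷ × 8.635 × 10⁻¹⁷) = 5.375 × 10⁻²² kg·m/s.
λ = h/p = 6.626 × 10⁻³⁴ / 5.375 × 10⁻²² = 1.23 × 10⁻¹² m = 1230 fm.

λ = 1230 fm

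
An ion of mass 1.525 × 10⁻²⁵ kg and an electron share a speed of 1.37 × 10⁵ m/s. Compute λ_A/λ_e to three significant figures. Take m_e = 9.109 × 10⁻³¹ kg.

At fixed v, p = mv so λ = h/(mv) ∝ 1/m.
λ_A/λ_e = m_e/m_A = 9.109 × 10⁻³¹/1.525 × 10⁻²⁵ = 5.97 × 10⁻⁶.

λ_A/λ_e = 5.97 × 10⁻⁶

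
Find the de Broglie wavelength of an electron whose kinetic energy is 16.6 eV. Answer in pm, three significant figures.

KE = 16.6 eV = 2.659 × 10⁻¹⁸ J.
p = √(2mKE) = √(2 × 9.109 × 10⁻³¹ × 2.659 × 10⁻¹⁸) = 2.201 × 10⁻²⁴ kg·m/s.
λ = h/p = 6.626 × 10⁻³⁴ / 2.201 × 10⁻²⁴ = 3.01 × 10⁻¹⁰ m = 301 pm.

λ = 301 pm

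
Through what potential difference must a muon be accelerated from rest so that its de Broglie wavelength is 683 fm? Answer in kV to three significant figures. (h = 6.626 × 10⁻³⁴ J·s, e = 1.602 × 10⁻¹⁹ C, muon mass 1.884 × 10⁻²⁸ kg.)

p = h/λ = 6.626 × 10⁻³⁴ / 6.830 × 10⁻¹³ = 9.701 × 10⁻²² kg·m/s.
KE = p²/(2m) = 2.498 × 10⁻¹⁵ J.
V = KE/e = 2.498 × 10⁻¹⁵ / (1.602 × 10⁻¹⁹) = 15.6 kV.

V = 15.6 kV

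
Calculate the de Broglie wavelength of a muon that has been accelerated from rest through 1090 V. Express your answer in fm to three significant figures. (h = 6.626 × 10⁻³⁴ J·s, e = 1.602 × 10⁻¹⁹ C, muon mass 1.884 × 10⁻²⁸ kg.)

λ = 2580 fm

KE = eV = 1.602 × 10⁻¹⁹ × 1090 = 1.746 × 10⁻¹⁶ J.
p = √(2mKE) = √(2 × 1.884 × 10⁻²⁸ × 1.746 × 10⁻¹⁶) = 2.565 × 10⁻²² kg·m/s.
λ = h/p = 6.626 × 10⁻³⁴ / 2.565 × 10⁻²² = 2.58 × 10⁻¹² m = 2580 fm.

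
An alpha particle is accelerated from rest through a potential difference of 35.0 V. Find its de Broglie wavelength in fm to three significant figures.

KE = 2eV = 2 × 1.602 × 10⁻¹⁹ × 35.00 = 1.121 × 10⁻¹⁷ J.
p = √(2mKE) = √(2 × 6.645 × 10⁻²⁷ × 1.121 × 10⁻¹⁷) = 3.860 × 10⁻²² kg·m/s.
λ = h/p = 6.626 × 10⁻³⁴ / 3.860 × 10⁻²² = 1.72 × 10⁻¹² m = 1720 fm.

λ = 1720 fm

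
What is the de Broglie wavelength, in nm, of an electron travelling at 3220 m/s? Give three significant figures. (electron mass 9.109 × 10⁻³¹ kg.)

p = mv = 9.109 × 10⁻³¹ × 3220 = 2.933 × 10⁻²⁷ kg·m/s.
λ = h/p = 6.626 × 10⁻³⁴ / 2.933 × 10⁻²⁷ = 2.26 × 10⁻⁷ m = 226 nm.

λ = 226 nm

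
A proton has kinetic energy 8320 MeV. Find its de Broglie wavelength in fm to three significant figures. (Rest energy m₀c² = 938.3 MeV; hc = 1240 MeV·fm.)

Total energy E = KE + m₀c² = 8320 + 938.3 = 9258.3 MeV.
(pc)² = E² − (m₀c²)² = (9258.3)² − (938.3)² = 8.484 × 10⁷ MeV², so pc = 9211 MeV.
λ = hc/(pc) = 1240 MeV·fm / 9211 MeV = 0.135 fm.

λ = 0.135 fm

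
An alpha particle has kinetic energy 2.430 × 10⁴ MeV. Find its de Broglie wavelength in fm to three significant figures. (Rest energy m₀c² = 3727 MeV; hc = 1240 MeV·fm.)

Total energy E = KE + m₀c² = 2.430 × 10⁴ + 3727 = 28027 MeV.
(pc)² = E² − (m₀c²)² = (28027)² − (3727)² = 7.716 × 10⁸ MeV², so pc = 2.778 × 10⁴ MeV.
λ = hc/(pc) = 1240 MeV·fm / 2.778 × 10⁴ MeV = 0.0446 fm.

λ = 0.0446 fm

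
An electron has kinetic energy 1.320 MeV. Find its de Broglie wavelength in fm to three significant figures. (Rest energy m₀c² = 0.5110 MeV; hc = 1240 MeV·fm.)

λ = 705 fm

Total energy E = KE + m₀c² = 1.320 + 0.5110 = 1.8310 MeV.
(pc)² = E² − (m₀c²)² = (1.8310)² − (0.5110)² = 3.091 MeV², so pc = 1.758 MeV.
λ = hc/(pc) = 1240 MeV·fm / 1.758 MeV = 705 fm.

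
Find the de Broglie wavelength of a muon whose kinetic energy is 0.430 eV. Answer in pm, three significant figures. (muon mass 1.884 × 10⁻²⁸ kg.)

KE = 0.430 eV = 6.889 × 10⁻²⁰ J.
p = √(2mKE) = √(2 × 1.884 × 10⁻²⁸ × 6.889 × 10⁻²⁰) = 5.095 × 10⁻²⁴ kg·m/s.
λ = h/p = 6.626 × 10⁻³⁴ / 5.095 × 10⁻²⁴ = 1.30 × 10⁻¹⁰ m = 130 pm.

λ = 130 pm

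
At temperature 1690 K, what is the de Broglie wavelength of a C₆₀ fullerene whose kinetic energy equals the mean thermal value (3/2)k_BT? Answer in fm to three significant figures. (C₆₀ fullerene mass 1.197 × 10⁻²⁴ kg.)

KE = (3/2)k_BT = 1.5 × 1.381 × 10⁻²³ × 1690 = 3.501 × 10⁻²⁰ J.
p = √(2mKE) = √(2 × 1.197 × 10⁻²⁴ × 3.501 × 10⁻²⁰) = 2.895 × 10⁻²² kg·m/s.
λ = h/p = 2.29 × 10⁻¹² m = 2290 fm.

λ = 2290 fm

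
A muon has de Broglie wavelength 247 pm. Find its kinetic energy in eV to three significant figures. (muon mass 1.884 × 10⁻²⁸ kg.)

KE = 0.119 eV

p = h/λ = 6.626 × 10⁻³⁴ / 2.470 × 10⁻¹⁰ = 2.683 × 10⁻²⁴ kg·m/s.
KE = p²/(2m) = (2.683 × 10⁻²⁴)² / (2 × 1.884 × 10⁻²⁸) = 1.910 × 10⁻²⁰ J = 0.119 eV.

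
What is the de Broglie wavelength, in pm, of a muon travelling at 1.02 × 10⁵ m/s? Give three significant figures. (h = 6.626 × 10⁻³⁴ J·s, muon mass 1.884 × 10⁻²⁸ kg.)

p = mv = 1.884 × 10⁻²⁸ × 1.02 × 10⁵ = 1.922 × 10⁻²³ kg·m/s.
λ = h/p = 6.626 × 10⁻³⁴ / 1.922 × 10⁻²³ = 3.45 × 10⁻¹¹ m = 34.5 pm.

λ = 34.5 pm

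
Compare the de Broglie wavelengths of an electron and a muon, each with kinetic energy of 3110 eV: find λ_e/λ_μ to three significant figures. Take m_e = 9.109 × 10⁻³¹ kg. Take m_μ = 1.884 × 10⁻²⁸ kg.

At fixed KE, p = √(2mKE) so λ = h/p ∝ 1/√m.
λ_e/λ_μ = √(m_μ/m_e) = √(1.884 × 10⁻²⁸/9.109 × 10⁻³¹) = √(206.8) = 14.4.

λ_e/λ_μ = 14.4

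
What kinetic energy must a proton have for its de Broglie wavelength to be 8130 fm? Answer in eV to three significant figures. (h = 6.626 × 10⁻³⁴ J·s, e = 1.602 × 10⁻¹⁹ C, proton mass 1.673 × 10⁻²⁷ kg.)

KE = 12.4 eV

p = h/λ = 6.626 × 10⁻³⁴ / 8.130 × 10⁻¹² = 8.150 × 10⁻²³ kg·m/s.
KE = p²/(2m) = (8.150 × 10⁻²³)² / (2 × 1.673 × 10⁻²⁷) = 1.985 × 10⁻¹⁸ J = 12.4 eV.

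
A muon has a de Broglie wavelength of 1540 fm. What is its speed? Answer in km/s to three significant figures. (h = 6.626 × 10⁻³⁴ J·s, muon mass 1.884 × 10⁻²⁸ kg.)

v = 2280 km/s

p = h/λ = 6.626 × 10⁻³⁴ / 1.540 × 10⁻¹² = 4.303 × 10⁻²² kg·m/s.
v = p/m = 4.303 × 10⁻²² / 1.884 × 10⁻²⁸ = 2.28 × 10⁶ m/s = 2280 km/s.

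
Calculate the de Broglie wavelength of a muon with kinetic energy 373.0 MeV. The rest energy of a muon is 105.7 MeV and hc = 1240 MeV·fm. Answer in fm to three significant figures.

Total energy E = KE + m₀c² = 373.0 + 105.7 = 478.7 MeV.
(pc)² = E² − (m₀c²)² = (478.7)² − (105.7)² = 2.180 × 10⁵ MeV², so pc = 466.9 MeV.
λ = hc/(pc) = 1240 MeV·fm / 466.9 MeV = 2.66 fm.

λ = 2.66 fm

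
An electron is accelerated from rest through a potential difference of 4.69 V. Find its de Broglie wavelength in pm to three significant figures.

KE = eV = 1.602 × 10⁻¹⁹ × 4.690 = 7.513 × 10⁻¹⁹ J.
p = √(2mKE) = √(2 × 9.109 × 10⁻³¹ × 7.513 × 10⁻¹⁹) = 1.170 × 10⁻²⁴ kg·m/s.
λ = h/p = 6.626 × 10⁻³⁴ / 1.170 × 10⁻²⁴ = 5.66 × 10⁻¹⁰ m = 566 pm.

λ = 566 pm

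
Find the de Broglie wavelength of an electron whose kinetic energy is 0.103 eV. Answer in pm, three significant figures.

KE = 0.103 eV = 1.650 × 10⁻²⁰ J.
p = √(2mKE) = √(2 × 9.109 × 10⁻³¹ × 1.650 × 10⁻²⁰) = 1.734 × 10⁻²⁵ kg·m/s.
λ = h/p = 6.626 × 10⁻³⁴ / 1.734 × 10⁻²⁵ = 3.82 × 10⁻⁹ m = 3820 pm.

λ = 3820 pm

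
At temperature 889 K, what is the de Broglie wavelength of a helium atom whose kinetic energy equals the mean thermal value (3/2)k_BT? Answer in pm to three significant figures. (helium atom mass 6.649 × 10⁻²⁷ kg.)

λ = 42.3 pm

KE = (3/2)k_BT = 1.5 × 1.381 × 10⁻²³ × 889 = 1.842 × 10⁻²⁰ J.
p = √(2mKE) = √(2 × 6.649 × 10⁻²⁷ × 1.842 × 10⁻²⁰) = 1.565 × 10⁻²³ kg·m/s.
λ = h/p = 4.23 × 10⁻¹¹ m = 42.3 pm.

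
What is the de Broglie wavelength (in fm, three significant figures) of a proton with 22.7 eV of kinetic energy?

KE = 22.7 eV = 3.637 × 10⁻¹⁸ J.
p = √(2mKE) = √(2 × 1.673 × 10⁻²⁷ × 3.637 × 10⁻¹⁸) = 1.103 × 10⁻²² kg·m/s.
λ = h/p = 6.626 × 10⁻³⁴ / 1.103 × 10⁻²² = 6.01 × 10⁻¹² m = 6010 fm.

λ = 6010 fm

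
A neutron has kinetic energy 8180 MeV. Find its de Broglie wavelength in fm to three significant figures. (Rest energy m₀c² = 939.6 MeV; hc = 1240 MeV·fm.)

λ = 0.137 fm

Total energy E = KE + m₀c² = 8180 + 939.6 = 9119.6 MeV.
(pc)² = E² − (m₀c²)² = (9119.6)² − (939.6)² = 8.228 × 10⁷ MeV², so pc = 9071 MeV.
λ = hc/(pc) = 1240 MeV·fm / 9071 MeV = 0.137 fm.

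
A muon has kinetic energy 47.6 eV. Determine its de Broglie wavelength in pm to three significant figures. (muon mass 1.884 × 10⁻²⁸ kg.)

KE = 47.6 eV = 7.626 × 10⁻¹⁸ J.
p = √(2mKE) = √(2 × 1.884 × 10⁻²⁸ × 7.626 × 10⁻¹⁸) = 5.360 × 10⁻²³ kg·m/s.
λ = h/p = 6.626 × 10⁻³⁴ / 5.360 × 10⁻²³ = 1.24 × 10⁻¹¹ m = 12.4 pm.

λ = 12.4 pm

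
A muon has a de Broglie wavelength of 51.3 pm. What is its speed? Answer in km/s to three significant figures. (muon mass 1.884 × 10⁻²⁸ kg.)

p = h/λ = 6.626 × 10⁻³⁴ / 5.130 × 10⁻¹¹ = 1.292 × 10⁻²³ kg·m/s.
v = p/m = 1.292 × 10⁻²³ / 1.884 × 10⁻²⁸ = 6.86 × 10⁴ m/s = 68.6 km/s.

v = 68.6 km/s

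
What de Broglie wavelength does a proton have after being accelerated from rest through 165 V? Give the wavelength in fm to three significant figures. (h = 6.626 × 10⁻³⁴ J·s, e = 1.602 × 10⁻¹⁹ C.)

λ = 2230 fm

KE = eV = 1.602 × 10⁻¹⁹ × 165.0 = 2.643 × 10⁻¹⁷ J.
p = √(2mKE) = √(2 × 1.673 × 10⁻²⁷ × 2.643 × 10⁻¹⁷) = 2.974 × 10⁻²² kg·m/s.
λ = h/p = 6.626 × 10⁻³⁴ / 2.974 × 10⁻²² = 2.23 × 10⁻¹² m = 2230 fm.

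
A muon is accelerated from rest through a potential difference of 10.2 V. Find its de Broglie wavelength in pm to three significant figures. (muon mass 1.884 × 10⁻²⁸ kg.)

KE = eV = 1.602 × 10⁻¹⁹ × 10.20 = 1.634 × 10⁻¹⁸ J.
p = √(2mKE) = √(2 × 1.884 × 10⁻²⁸ × 1.634 × 10⁻¹⁸) = 2.481 × 10⁻²³ kg·m/s.
λ = h/p = 6.626 × 10⁻³⁴ / 2.481 × 10⁻²³ = 2.67 × 10⁻¹¹ m = 26.7 pm.

λ = 26.7 pm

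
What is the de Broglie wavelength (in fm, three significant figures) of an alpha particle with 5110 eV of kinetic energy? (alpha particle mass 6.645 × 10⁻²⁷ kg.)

KE = 5110 eV = 8.186 × 10⁻¹⁶ J.
p = √(2mKE) = √(2 × 6.645 × 10⁻²⁷ × 8.186 × 10⁻¹⁶) = 3.298 × 10⁻²¹ kg·m/s.
λ = h/p = 6.626 × 10⁻³⁴ / 3.298 × 10⁻²¹ = 2.01 × 10⁻¹³ m = 201 fm.

λ = 201 fm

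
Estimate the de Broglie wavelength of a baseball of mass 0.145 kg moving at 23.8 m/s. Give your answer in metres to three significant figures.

λ = 1.92 × 10⁻³⁴ m

p = mv = 0.145 × 23.8 = 3.451 kg·m/s.
λ = h/p = 6.626 × 10⁻³⁴ / 3.451 = 1.92 × 10⁻³⁴ m.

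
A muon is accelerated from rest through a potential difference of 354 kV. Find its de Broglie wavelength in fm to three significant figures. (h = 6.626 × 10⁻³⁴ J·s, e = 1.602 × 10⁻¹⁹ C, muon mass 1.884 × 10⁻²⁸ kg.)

KE = eV = 1.602 × 10⁻¹⁹ × 3.540 × 10⁵ = 5.671 × 10⁻¹⁴ J.
p = √(2mKE) = √(2 × 1.884 × 10⁻²⁸ × 5.671 × 10⁻¹⁴) = 4.623 × 10⁻²¹ kg·m/s.
λ = h/p = 6.626 × 10⁻³⁴ / 4.623 × 10⁻²¹ = 1.43 × 10⁻¹³ m = 143 fm.

λ = 143 fm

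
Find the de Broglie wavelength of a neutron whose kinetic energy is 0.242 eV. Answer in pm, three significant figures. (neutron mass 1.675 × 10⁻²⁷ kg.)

KE = 0.242 eV = 3.877 × 10⁻²⁰ J.
p = √(2mKE) = √(2 × 1.675 × 10⁻²⁷ × 3.877 × 10⁻²⁰) = 1.140 × 10⁻²³ kg·m/s.
λ = h/p = 6.626 × 10⁻³⁴ / 1.140 × 10⁻²³ = 5.81 × 10⁻¹¹ m = 58.1 pm.

λ = 58.1 pm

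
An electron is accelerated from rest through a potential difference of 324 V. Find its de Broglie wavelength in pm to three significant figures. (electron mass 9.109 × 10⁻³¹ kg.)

KE = eV = 1.602 × 10⁻¹⁹ × 324.0 = 5.190 × 10⁻¹⁷ J.
p = √(2mKE) = √(2 × 9.109 × 10⁻³¹ × 5.190 × 10⁻¹⁷) = 9.724 × 10⁻²⁴ kg·m/s.
λ = h/p = 6.626 × 10⁻³⁴ / 9.724 × 10⁻²⁴ = 6.81 × 10⁻¹¹ m = 68.1 pm.

λ = 68.1 pm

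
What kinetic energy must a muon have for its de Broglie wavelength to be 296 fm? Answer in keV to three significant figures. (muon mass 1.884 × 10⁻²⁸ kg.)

KE = 83.0 keV

p = h/λ = 6.626 × 10⁻³⁴ / 2.960 × 10⁻¹³ = 2.239 × 10⁻²¹ kg·m/s.
KE = p²/(2m) = (2.239 × 10⁻²¹)² / (2 × 1.884 × 10⁻²⁸) = 1.330 × 10⁻¹⁴ J = 83.0 keV.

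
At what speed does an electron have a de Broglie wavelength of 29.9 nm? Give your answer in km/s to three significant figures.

v = 24.3 km/s

p = h/λ = 6.626 × 10⁻³⁴ / 2.990 × 10⁻⁸ = 2.216 × 10⁻²⁶ kg·m/s.
v = p/m = 2.216 × 10⁻²⁶ / 9.109 × 10⁻³¹ = 2.43 × 10⁴ m/s = 24.3 km/s.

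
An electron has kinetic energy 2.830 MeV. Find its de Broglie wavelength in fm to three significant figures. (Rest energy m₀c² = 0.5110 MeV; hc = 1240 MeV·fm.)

Total energy E = KE + m₀c² = 2.830 + 0.5110 = 3.3410 MeV.
(pc)² = E² − (m₀c²)² = (3.3410)² − (0.5110)² = 10.90 MeV², so pc = 3.302 MeV.
λ = hc/(pc) = 1240 MeV·fm / 3.302 MeV = 376 fm.

λ = 376 fm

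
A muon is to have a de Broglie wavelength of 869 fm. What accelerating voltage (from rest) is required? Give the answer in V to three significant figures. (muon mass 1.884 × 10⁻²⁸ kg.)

V = 9630 V

p = h/λ = 6.626 × 10⁻³⁴ / 8.690 × 10⁻¹³ = 7.625 × 10⁻²² kg·m/s.
KE = p²/(2m) = 1.543 × 10⁻¹⁵ J.
V = KE/e = 1.543 × 10⁻¹⁵ / (1.602 × 10⁻¹⁹) = 9630 V.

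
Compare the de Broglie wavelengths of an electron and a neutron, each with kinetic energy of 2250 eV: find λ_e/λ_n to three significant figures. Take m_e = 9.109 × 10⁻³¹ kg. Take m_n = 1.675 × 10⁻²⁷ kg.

λ_e/λ_n = 42.9

At fixed KE, p = √(2mKE) so λ = h/p ∝ 1/√m.
λ_e/λ_n = √(m_n/m_e) = √(1.675 × 10⁻²⁷/9.109 × 10⁻³¹) = √(1839) = 42.9.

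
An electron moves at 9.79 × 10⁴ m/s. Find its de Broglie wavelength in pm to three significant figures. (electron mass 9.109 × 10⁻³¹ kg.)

p = mv = 9.109 × 10⁻³¹ × 9.79 × 10⁴ = 8.918 × 10⁻²⁶ kg·m/s.
λ = h/p = 6.626 × 10⁻³⁴ / 8.918 × 10⁻²⁶ = 7.43 × 10⁻⁹ m = 7430 pm.

λ = 7430 pm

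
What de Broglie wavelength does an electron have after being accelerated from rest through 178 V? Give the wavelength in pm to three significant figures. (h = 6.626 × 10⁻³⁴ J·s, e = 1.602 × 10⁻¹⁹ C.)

KE = eV = 1.602 × 10⁻¹⁹ × 178.0 = 2.852 × 10⁻¹⁷ J.
p = √(2mKE) = √(2 × 9.109 × 10⁻³¹ × 2.852 × 10⁻¹⁷) = 7.208 × 10⁻²⁴ kg·m/s.
λ = h/p = 6.626 × 10⁻³⁴ / 7.208 × 10⁻²⁴ = 9.19 × 10⁻¹¹ m = 91.9 pm.

λ = 91.9 pm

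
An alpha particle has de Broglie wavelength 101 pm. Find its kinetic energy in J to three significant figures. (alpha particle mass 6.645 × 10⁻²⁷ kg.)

p = h/λ = 6.626 × 10⁻³⁴ / 1.010 × 10⁻¹⁰ = 6.560 × 10⁻²⁴ kg·m/s.
KE = p²/(2m) = (6.560 × 10⁻²⁴)² / (2 × 6.645 × 10⁻²⁷) = 3.238 × 10⁻²¹ J = 3.24 × 10⁻²¹ J.

KE = 3.24 × 10⁻²¹ J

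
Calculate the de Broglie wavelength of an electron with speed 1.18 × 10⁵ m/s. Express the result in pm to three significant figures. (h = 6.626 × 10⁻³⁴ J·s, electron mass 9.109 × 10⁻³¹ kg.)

λ = 6160 pm

p = mv = 9.109 × 10⁻³¹ × 1.18 × 10⁵ = 1.075 × 10⁻²⁵ kg·m/s.
λ = h/p = 6.626 × 10⁻³⁴ / 1.075 × 10⁻²⁵ = 6.16 × 10⁻⁹ m = 6160 pm.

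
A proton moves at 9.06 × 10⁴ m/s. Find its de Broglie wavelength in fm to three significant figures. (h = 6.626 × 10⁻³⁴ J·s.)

λ = 4370 fm

p = mv = 1.673 × 10⁻²⁷ × 9.06 × 10⁴ = 1.516 × 10⁻²² kg·m/s.
λ = h/p = 6.626 × 10⁻³⁴ / 1.516 × 10⁻²² = 4.37 × 10⁻¹² m = 4370 fm.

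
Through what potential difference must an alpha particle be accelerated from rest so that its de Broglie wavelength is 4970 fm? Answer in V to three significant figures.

p = h/λ = 6.626 × 10⁻³⁴ / 4.970 × 10⁻¹² = 1.333 × 10⁻²² kg·m/s.
KE = p²/(2m) = 1.337 × 10⁻¹⁸ J.
V = KE/2e = 1.337 × 10⁻¹⁸ / (2 × 1.602 × 10⁻¹⁹) = 4.17 V.

V = 4.17 V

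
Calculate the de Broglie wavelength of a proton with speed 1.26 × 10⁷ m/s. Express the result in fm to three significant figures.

λ = 31.4 fm

p = mv = 1.673 × 10⁻²⁷ × 1.26 × 10⁷ = 2.108 × 10⁻²⁰ kg·m/s.
λ = h/p = 6.626 × 10⁻³⁴ / 2.108 × 10⁻²⁰ = 3.14 × 10⁻¹⁴ m = 31.4 fm.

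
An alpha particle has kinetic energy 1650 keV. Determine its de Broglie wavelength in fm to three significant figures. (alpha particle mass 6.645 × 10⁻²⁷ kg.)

KE = 1650 keV = 2.643 × 10⁻¹³ J.
p = √(2mKE) = √(2 × 6.645 × 10⁻²⁷ × 2.643 × 10⁻¹³) = 5.927 × 10⁻²⁰ kg·m/s.
λ = h/p = 6.626 × 10⁻³⁴ / 5.927 × 10⁻²⁰ = 1.12 × 10⁻¹⁴ m = 11.2 fm.

λ = 11.2 fm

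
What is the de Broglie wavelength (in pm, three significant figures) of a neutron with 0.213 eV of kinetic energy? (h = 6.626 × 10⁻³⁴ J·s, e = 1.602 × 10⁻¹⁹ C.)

KE = 0.213 eV = 3.412 × 10⁻²⁰ J.
p = √(2mKE) = √(2 × 1.675 × 10⁻²⁷ × 3.412 × 10⁻²⁰) = 1.069 × 10⁻²³ kg·m/s.
λ = h/p = 6.626 × 10⁻³⁴ / 1.069 × 10⁻²³ = 6.20 × 10⁻¹¹ m = 62.0 pm.

λ = 62.0 pm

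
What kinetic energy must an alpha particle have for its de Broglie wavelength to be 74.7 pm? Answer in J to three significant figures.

KE = 5.92 × 10⁻²¹ J

p = h/λ = 6.626 × 10⁻³⁴ / 7.470 × 10⁻¹¹ = 8.870 × 10⁻²⁴ kg·m/s.
KE = p²/(2m) = (8.870 × 10⁻²⁴)² / (2 × 6.645 × 10⁻²⁷) = 5.920 × 10⁻²¹ J = 5.92 × 10⁻²¹ J.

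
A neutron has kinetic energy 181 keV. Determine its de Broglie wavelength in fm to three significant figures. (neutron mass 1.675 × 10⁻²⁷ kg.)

λ = 67.2 fm

KE = 181 keV = 2.900 × 10⁻¹⁴ J.
p = √(2mKE) = √(2 × 1.675 × 10⁻²⁷ × 2.900 × 10⁻¹⁴) = 9.856 × 10⁻²¹ kg·m/s.
λ = h/p = 6.626 × 10⁻³⁴ / 9.856 × 10⁻²¹ = 6.72 × 10⁻¹⁴ m = 67.2 fm.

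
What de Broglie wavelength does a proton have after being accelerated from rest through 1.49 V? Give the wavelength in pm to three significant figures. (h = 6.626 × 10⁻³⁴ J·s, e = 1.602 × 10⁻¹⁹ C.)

KE = eV = 1.602 × 10⁻¹⁹ × 1.490 = 2.387 × 10⁻¹⁹ J.
p = √(2mKE) = √(2 × 1.673 × 10⁻²⁷ × 2.387 × 10⁻¹⁹) = 2.826 × 10⁻²³ kg·m/s.
λ = h/p = 6.626 × 10⁻³⁴ / 2.826 × 10⁻²³ = 2.34 × 10⁻¹¹ m = 23.4 pm.

λ = 23.4 pm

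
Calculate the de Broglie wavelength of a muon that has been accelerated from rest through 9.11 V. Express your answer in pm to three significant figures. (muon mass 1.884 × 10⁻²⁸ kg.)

KE = eV = 1.602 × 10⁻¹⁹ × 9.110 = 1.459 × 10⁻¹⁸ J.
p = √(2mKE) = √(2 × 1.884 × 10⁻²⁸ × 1.459 × 10⁻¹⁸) = 2.345 × 10⁻²³ kg·m/s.
λ = h/p = 6.626 × 10⁻³⁴ / 2.345 × 10⁻²³ = 2.83 × 10⁻¹¹ m = 28.3 pm.

λ = 28.3 pm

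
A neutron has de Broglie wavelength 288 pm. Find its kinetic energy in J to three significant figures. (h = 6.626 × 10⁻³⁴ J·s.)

p = h/λ = 6.626 × 10⁻³⁴ / 2.880 × 10⁻¹⁰ = 2.301 × 10⁻²⁴ kg·m/s.
KE = p²/(2m) = (2.301 × 10⁻²⁴)² / (2 × 1.675 × 10⁻²⁷) = 1.580 × 10⁻²¹ J = 1.58 × 10⁻²¹ J.

KE = 1.58 × 10⁻²¹ J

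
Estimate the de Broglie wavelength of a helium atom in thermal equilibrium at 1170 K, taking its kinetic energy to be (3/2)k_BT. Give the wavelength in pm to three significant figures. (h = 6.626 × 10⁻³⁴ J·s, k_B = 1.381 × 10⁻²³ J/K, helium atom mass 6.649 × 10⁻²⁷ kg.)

KE = (3/2)k_BT = 1.5 × 1.381 × 10⁻²³ × 1170 = 2.424 × 10⁻²⁰ J.
p = √(2mKE) = √(2 × 6.649 × 10⁻²⁷ × 2.424 × 10⁻²⁰) = 1.795 × 10⁻²³ kg·m/s.
λ = h/p = 3.69 × 10⁻¹¹ m = 36.9 pm.

λ = 36.9 pm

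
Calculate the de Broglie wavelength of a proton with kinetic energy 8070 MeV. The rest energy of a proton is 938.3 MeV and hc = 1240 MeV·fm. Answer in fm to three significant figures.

λ = 0.138 fm

Total energy E = KE + m₀c² = 8070 + 938.3 = 9008.3 MeV.
(pc)² = E² − (m₀c²)² = (9008.3)² − (938.3)² = 8.027 × 10⁷ MeV², so pc = 8959 MeV.
λ = hc/(pc) = 1240 MeV·fm / 8959 MeV = 0.138 fm.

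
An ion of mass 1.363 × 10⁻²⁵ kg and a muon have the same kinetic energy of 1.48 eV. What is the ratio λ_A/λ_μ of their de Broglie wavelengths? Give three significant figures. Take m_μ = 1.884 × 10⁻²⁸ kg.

λ_A/λ_μ = 0.0372

At fixed KE, p = √(2mKE) so λ = h/p ∝ 1/√m.
λ_A/λ_μ = √(m_μ/m_A) = √(1.884 × 10⁻²⁸/1.363 × 10⁻²⁵) = √(1.382 × 10⁻³) = 0.0372.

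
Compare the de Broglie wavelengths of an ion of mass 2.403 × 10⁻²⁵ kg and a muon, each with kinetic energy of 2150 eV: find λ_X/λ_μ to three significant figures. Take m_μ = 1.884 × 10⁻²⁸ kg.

λ_X/λ_μ = 0.0280

At fixed KE, p = √(2mKE) so λ = h/p ∝ 1/√m.
λ_X/λ_μ = √(m_μ/m_X) = √(1.884 × 10⁻²⁸/2.403 × 10⁻²⁵) = √(7.840 × 10⁻⁴) = 0.0280.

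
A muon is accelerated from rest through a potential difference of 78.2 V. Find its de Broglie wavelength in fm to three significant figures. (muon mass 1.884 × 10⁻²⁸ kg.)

KE = eV = 1.602 × 10⁻¹⁹ × 78.20 = 1.253 × 10⁻¹⁷ J.
p = √(2mKE) = √(2 × 1.884 × 10⁻²⁸ × 1.253 × 10⁻¹⁷) = 6.871 × 10⁻²³ kg·m/s.
λ = h/p = 6.626 × 10⁻³⁴ / 6.871 × 10⁻²³ = 9.64 × 10⁻¹² m = 9640 fm.

λ = 9640 fm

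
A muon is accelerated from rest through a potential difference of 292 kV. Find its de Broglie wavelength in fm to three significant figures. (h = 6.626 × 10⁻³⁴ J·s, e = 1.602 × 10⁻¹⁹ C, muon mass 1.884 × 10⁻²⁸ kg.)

KE = eV = 1.602 × 10⁻¹⁹ × 2.920 × 10⁵ = 4.678 × 10⁻¹⁴ J.
p = √(2mKE) = √(2 × 1.884 × 10⁻²⁸ × 4.678 × 10⁻¹⁴) = 4.198 × 10⁻²¹ kg·m/s.
λ = h/p = 6.626 × 10⁻³⁴ / 4.198 × 10⁻²¹ = 1.58 × 10⁻¹³ m = 158 fm.

λ = 158 fm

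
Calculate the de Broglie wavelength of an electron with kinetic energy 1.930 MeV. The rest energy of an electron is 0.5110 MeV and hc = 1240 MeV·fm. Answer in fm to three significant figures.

λ = 519 fm

Total energy E = KE + m₀c² = 1.930 + 0.5110 = 2.4410 MeV.
(pc)² = E² − (m₀c²)² = (2.4410)² − (0.5110)² = 5.697 MeV², so pc = 2.387 MeV.
λ = hc/(pc) = 1240 MeV·fm / 2.387 MeV = 519 fm.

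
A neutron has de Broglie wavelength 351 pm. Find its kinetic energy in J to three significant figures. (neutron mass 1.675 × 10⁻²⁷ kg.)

KE = 1.06 × 10⁻²¹ J

p = h/λ = 6.626 × 10⁻³⁴ / 3.510 × 10⁻¹⁰ = 1.888 × 10⁻²⁴ kg·m/s.
KE = p²/(2m) = (1.888 × 10⁻²⁴)² / (2 × 1.675 × 10⁻²⁷) = 1.064 × 10⁻²¹ J = 1.06 × 10⁻²¹ J.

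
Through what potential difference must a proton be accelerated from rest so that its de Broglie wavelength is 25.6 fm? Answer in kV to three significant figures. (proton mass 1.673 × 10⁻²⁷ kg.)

p = h/λ = 6.626 × 10⁻³⁴ / 2.560 × 10⁻¹⁴ = 2.588 × 10⁻²⁰ kg·m/s.
KE = p²/(2m) = 2.002 × 10⁻¹³ J.
V = KE/e = 2.002 × 10⁻¹³ / (1.602 × 10⁻¹⁹) = 1250 kV.

V = 1250 kV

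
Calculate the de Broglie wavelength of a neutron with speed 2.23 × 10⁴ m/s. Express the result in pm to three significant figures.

p = mv = 1.675 × 10⁻²⁷ × 2.23 × 10⁴ = 3.735 × 10⁻²³ kg·m/s.
λ = h/p = 6.626 × 10⁻³⁴ / 3.735 × 10⁻²³ = 1.77 × 10⁻¹¹ m = 17.7 pm.

λ = 17.7 pm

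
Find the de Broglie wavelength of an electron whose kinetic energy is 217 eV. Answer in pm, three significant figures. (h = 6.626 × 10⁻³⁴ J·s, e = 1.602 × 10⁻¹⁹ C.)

KE = 217 eV = 3.476 × 10⁻¹⁷ J.
p = √(2mKE) = √(2 × 9.109 × 10⁻³¹ × 3.476 × 10⁻¹⁷) = 7.958 × 10⁻²⁴ kg·m/s.
λ = h/p = 6.626 × 10⁻³⁴ / 7.958 × 10⁻²⁴ = 8.33 × 10⁻¹¹ m = 83.3 pm.

λ = 83.3 pm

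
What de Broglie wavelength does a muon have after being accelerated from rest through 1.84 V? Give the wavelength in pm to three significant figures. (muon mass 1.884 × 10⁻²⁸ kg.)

λ = 62.9 pm

KE = eV = 1.602 × 10⁻¹⁹ × 1.840 = 2.948 × 10⁻¹⁹ J.
p = √(2mKE) = √(2 × 1.884 × 10⁻²⁸ × 2.948 × 10⁻¹⁹) = 1.054 × 10⁻²³ kg·m/s.
λ = h/p = 6.626 × 10⁻³⁴ / 1.054 × 10⁻²³ = 6.29 × 10⁻¹¹ m = 62.9 pm.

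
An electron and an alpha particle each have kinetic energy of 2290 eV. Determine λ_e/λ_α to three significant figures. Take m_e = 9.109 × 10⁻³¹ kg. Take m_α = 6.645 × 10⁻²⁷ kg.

λ_e/λ_α = 85.4

At fixed KE, p = √(2mKE) so λ = h/p ∝ 1/√m.
λ_e/λ_α = √(m_α/m_e) = √(6.645 × 10⁻²⁷/9.109 × 10⁻³¹) = √(7295) = 85.4.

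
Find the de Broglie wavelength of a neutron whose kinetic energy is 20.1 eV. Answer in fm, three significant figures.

λ = 6380 fm

KE = 20.1 eV = 3.220 × 10⁻¹⁸ J.
p = √(2mKE) = √(2 × 1.675 × 10⁻²⁷ × 3.220 × 10⁻¹⁸) = 1.039 × 10⁻²² kg·m/s.
λ = h/p = 6.626 × 10⁻³⁴ / 1.039 × 10⁻²² = 6.38 × 10⁻¹² m = 6380 fm.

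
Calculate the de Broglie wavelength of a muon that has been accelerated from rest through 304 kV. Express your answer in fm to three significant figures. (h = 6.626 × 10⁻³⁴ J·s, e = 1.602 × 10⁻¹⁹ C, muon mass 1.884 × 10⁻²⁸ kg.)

KE = eV = 1.602 × 10⁻¹⁹ × 3.040 × 10⁵ = 4.870 × 10⁻¹⁴ J.
p = √(2mKE) = √(2 × 1.884 × 10⁻²⁸ × 4.870 × 10⁻¹⁴) = 4.284 × 10⁻²¹ kg·m/s.
λ = h/p = 6.626 × 10⁻³⁴ / 4.284 × 10⁻²¹ = 1.55 × 10⁻¹³ m = 155 fm.

λ = 155 fm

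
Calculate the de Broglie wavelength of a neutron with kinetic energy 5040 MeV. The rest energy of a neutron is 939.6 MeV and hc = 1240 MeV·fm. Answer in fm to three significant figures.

Total energy E = KE + m₀c² = 5040 + 939.6 = 5979.6 MeV.
(pc)² = E² − (m₀c²)² = (5979.6)² − (939.6)² = 3.487 × 10⁷ MeV², so pc = 5905 MeV.
λ = hc/(pc) = 1240 MeV·fm / 5905 MeV = 0.210 fm.

λ = 0.210 fm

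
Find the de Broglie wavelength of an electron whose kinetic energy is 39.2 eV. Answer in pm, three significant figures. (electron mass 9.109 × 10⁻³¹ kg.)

KE = 39.2 eV = 6.280 × 10⁻¹⁸ J.
p = √(2mKE) = √(2 × 9.109 × 10⁻³¹ × 6.280 × 10⁻¹⁸) = 3.382 × 10⁻²⁴ kg·m/s.
λ = h/p = 6.626 × 10⁻³⁴ / 3.382 × 10⁻²⁴ = 1.96 × 10⁻¹⁰ m = 196 pm.

λ = 196 pm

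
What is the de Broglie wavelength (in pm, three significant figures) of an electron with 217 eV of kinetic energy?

KE = 217 eV = 3.476 × 10⁻¹⁷ J.
p = √(2mKE) = √(2 × 9.109 × 10⁻³¹ × 3.476 × 10⁻¹⁷) = 7.958 × 10⁻²⁴ kg·m/s.
λ = h/p = 6.626 × 10⁻³⁴ / 7.958 × 10⁻²⁴ = 8.33 × 10⁻¹¹ m = 83.3 pm.

λ = 83.3 pm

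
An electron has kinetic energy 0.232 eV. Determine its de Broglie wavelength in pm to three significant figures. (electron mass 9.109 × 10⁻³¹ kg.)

KE = 0.232 eV = 3.717 × 10⁻²⁰ J.
p = √(2mKE) = √(2 × 9.109 × 10⁻³¹ × 3.717 × 10⁻²⁰) = 2.602 × 10⁻²⁵ kg·m/s.
λ = h/p = 6.626 × 10⁻³⁴ / 2.602 × 10⁻²⁵ = 2.55 × 10⁻⁹ m = 2550 pm.

λ = 2550 pm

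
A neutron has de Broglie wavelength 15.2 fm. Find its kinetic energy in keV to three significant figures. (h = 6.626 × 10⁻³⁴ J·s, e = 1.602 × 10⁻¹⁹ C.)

p = h/λ = 6.626 × 10⁻³⁴ / 1.520 × 10⁻¹⁴ = 4.359 × 10⁻²⁰ kg·m/s.
KE = p²/(2m) = (4.359 × 10⁻²⁰)² / (2 × 1.675 × 10⁻²⁷) = 5.672 × 10⁻¹³ J = 3540 keV.

KE = 3540 keV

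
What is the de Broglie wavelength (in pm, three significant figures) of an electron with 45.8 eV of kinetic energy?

λ = 181 pm

KE = 45.8 eV = 7.337 × 10⁻¹⁸ J.
p = √(2mKE) = √(2 × 9.109 × 10⁻³¹ × 7.337 × 10⁻¹⁸) = 3.656 × 10⁻²⁴ kg·m/s.
λ = h/p = 6.626 × 10⁻³⁴ / 3.656 × 10⁻²⁴ = 1.81 × 10⁻¹⁰ m = 181 pm.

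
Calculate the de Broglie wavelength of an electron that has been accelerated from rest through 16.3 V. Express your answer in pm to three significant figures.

λ = 304 pm

KE = eV = 1.602 × 10⁻¹⁹ × 16.30 = 2.611 × 10⁻¹⁸ J.
p = √(2mKE) = √(2 × 9.109 × 10⁻³¹ × 2.611 × 10⁻¹⁸) = 2.181 × 10⁻²⁴ kg·m/s.
λ = h/p = 6.626 × 10⁻³⁴ / 2.181 × 10⁻²⁴ = 3.04 × 10⁻¹⁰ m = 304 pm.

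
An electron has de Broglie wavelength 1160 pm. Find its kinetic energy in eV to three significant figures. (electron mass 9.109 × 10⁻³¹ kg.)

p = h/λ = 6.626 × 10⁻³⁴ / 1.160 × 10⁻⁹ = 5.712 × 10⁻²⁵ kg·m/s.
KE = p²/(2m) = (5.712 × 10⁻²⁵)² / (2 × 9.109 × 10⁻³¹) = 1.791 × 10⁻¹⁹ J = 1.12 eV.

KE = 1.12 eV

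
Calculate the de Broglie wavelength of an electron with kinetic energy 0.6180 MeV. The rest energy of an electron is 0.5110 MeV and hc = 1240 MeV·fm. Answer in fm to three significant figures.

λ = 1230 fm

Total energy E = KE + m₀c² = 0.6180 + 0.5110 = 1.1290 MeV.
(pc)² = E² − (m₀c²)² = (1.1290)² − (0.5110)² = 1.014 MeV², so pc = 1.007 MeV.
λ = hc/(pc) = 1240 MeV·fm / 1.007 MeV = 1230 fm.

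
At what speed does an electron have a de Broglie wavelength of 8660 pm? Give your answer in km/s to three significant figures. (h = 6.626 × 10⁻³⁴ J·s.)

p = h/λ = 6.626 × 10⁻³⁴ / 8.660 × 10⁻⁹ = 7.651 × 10⁻²⁶ kg·m/s.
v = p/m = 7.651 × 10⁻²⁶ / 9.109 × 10⁻³¹ = 8.40 × 10⁴ m/s = 84.0 km/s.

v = 84.0 km/s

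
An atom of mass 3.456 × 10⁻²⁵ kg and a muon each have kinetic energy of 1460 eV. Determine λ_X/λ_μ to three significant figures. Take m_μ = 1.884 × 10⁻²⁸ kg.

λ_X/λ_μ = 0.0233

At fixed KE, p = √(2mKE) so λ = h/p ∝ 1/√m.
λ_X/λ_μ = √(m_μ/m_X) = √(1.884 × 10⁻²⁸/3.456 × 10⁻²⁵) = √(5.451 × 10⁻⁴) = 0.0233.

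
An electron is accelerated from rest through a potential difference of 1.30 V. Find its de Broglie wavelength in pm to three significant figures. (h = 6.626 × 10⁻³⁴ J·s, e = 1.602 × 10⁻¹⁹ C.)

λ = 1080 pm

KE = eV = 1.602 × 10⁻¹⁹ × 1.300 = 2.083 × 10⁻¹⁹ J.
p = √(2mKE) = √(2 × 9.109 × 10⁻³¹ × 2.083 × 10⁻¹⁹) = 6.160 × 10⁻²⁵ kg·m/s.
λ = h/p = 6.626 × 10⁻³⁴ / 6.160 × 10⁻²⁵ = 1.08 × 10⁻⁹ m = 1080 pm.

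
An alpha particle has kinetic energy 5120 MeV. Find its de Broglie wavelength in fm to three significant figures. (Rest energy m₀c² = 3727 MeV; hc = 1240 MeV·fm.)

λ = 0.155 fm

Total energy E = KE + m₀c² = 5120 + 3727 = 8847 MeV.
(pc)² = E² − (m₀c²)² = (8847)² − (3727)² = 6.438 × 10⁷ MeV², so pc = 8024 MeV.
λ = hc/(pc) = 1240 MeV·fm / 8024 MeV = 0.155 fm.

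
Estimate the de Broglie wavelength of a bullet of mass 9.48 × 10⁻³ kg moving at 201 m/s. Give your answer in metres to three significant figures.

λ = 3.48 × 10⁻³⁴ m

p = mv = 9.48 × 10⁻³ × 201 = 1.905 kg·m/s.
λ = h/p = 6.626 × 10⁻³⁴ / 1.905 = 3.48 × 10⁻³⁴ m.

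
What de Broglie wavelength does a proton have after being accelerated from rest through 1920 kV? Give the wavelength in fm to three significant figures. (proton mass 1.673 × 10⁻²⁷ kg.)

λ = 20.7 fm

KE = eV = 1.602 × 10⁻¹⁹ × 1.920 × 10⁶ = 3.076 × 10⁻¹³ J.
p = √(2mKE) = √(2 × 1.673 × 10⁻²⁷ × 3.076 × 10⁻¹³) = 3.208 × 10⁻²⁰ kg·m/s.
λ = h/p = 6.626 × 10⁻³⁴ / 3.208 × 10⁻²⁰ = 2.07 × 10⁻¹⁴ m = 20.7 fm.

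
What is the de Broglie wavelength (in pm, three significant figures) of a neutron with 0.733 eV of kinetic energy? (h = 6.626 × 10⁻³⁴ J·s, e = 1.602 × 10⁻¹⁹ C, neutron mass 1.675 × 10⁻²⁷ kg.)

λ = 33.4 pm

KE = 0.733 eV = 1.174 × 10⁻¹⁹ J.
p = √(2mKE) = √(2 × 1.675 × 10⁻²⁷ × 1.174 × 10⁻¹⁹) = 1.983 × 10⁻²³ kg·m/s.
λ = h/p = 6.626 × 10⁻³⁴ / 1.983 × 10⁻²³ = 3.34 × 10⁻¹¹ m = 33.4 pm.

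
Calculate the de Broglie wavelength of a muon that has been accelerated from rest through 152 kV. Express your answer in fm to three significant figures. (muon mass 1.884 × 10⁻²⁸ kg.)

λ = 219 fm

KE = eV = 1.602 × 10⁻¹⁹ × 1.520 × 10⁵ = 2.435 × 10⁻¹⁴ J.
p = √(2mKE) = √(2 × 1.884 × 10⁻²⁸ × 2.435 × 10⁻¹⁴) = 3.029 × 10⁻²¹ kg·m/s.
λ = h/p = 6.626 × 10⁻³⁴ / 3.029 × 10⁻²¹ = 2.19 × 10⁻¹³ m = 219 fm.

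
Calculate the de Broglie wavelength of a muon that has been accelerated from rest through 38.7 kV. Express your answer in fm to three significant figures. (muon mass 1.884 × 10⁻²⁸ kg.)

λ = 434 fm

KE = eV = 1.602 × 10⁻¹⁹ × 3.870 × 10⁴ = 6.200 × 10⁻¹⁵ J.
p = √(2mKE) = √(2 × 1.884 × 10⁻²⁸ × 6.200 × 10⁻¹⁵) = 1.528 × 10⁻²¹ kg·m/s.
λ = h/p = 6.626 × 10⁻³⁴ / 1.528 × 10⁻²¹ = 4.34 × 10⁻¹³ m = 434 fm.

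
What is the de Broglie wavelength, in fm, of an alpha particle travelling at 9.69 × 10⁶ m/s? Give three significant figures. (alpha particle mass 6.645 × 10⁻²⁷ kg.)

λ = 10.3 fm

p = mv = 6.645 × 10⁻²⁷ × 9.69 × 10⁶ = 6.439 × 10⁻²⁰ kg·m/s.
λ = h/p = 6.626 × 10⁻³⁴ / 6.439 × 10⁻²⁰ = 1.03 × 10⁻¹⁴ m = 10.3 fm.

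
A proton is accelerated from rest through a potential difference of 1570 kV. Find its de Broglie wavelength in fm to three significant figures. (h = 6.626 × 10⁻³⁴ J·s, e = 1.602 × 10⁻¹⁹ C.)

KE = eV = 1.602 × 10⁻¹⁹ × 1.570 × 10⁶ = 2.515 × 10⁻¹³ J.
p = √(2mKE) = √(2 × 1.673 × 10⁻²⁷ × 2.515 × 10⁻¹³) = 2.901 × 10⁻²⁰ kg·m/s.
λ = h/p = 6.626 × 10⁻³⁴ / 2.901 × 10⁻²⁰ = 2.28 × 10⁻¹⁴ m = 22.8 fm.

λ = 22.8 fm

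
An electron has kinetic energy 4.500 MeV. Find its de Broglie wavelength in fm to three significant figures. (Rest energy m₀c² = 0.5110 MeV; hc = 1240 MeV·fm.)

λ = 249 fm

Total energy E = KE + m₀c² = 4.500 + 0.5110 = 5.0110 MeV.
(pc)² = E² − (m₀c²)² = (5.0110)² − (0.5110)² = 24.85 MeV², so pc = 4.985 MeV.
λ = hc/(pc) = 1240 MeV·fm / 4.985 MeV = 249 fm.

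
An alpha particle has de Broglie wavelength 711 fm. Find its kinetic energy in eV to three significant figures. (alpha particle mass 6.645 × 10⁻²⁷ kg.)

p = h/λ = 6.626 × 10⁻³⁴ / 7.110 × 10⁻¹³ = 9.319 × 10⁻²² kg·m/s.
KE = p²/(2m) = (9.319 × 10⁻²²)² / (2 × 6.645 × 10⁻²⁷) = 6.535 × 10⁻¹⁷ J = 408 eV.

KE = 408 eV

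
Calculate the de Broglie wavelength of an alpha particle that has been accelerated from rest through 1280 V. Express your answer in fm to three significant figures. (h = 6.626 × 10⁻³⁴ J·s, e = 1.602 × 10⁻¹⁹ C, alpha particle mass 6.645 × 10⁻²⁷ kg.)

λ = 284 fm

KE = 2eV = 2 × 1.602 × 10⁻¹⁹ × 1280 = 4.101 × 10⁻¹⁶ J.
p = √(2mKE) = √(2 × 6.645 × 10⁻²⁷ × 4.101 × 10⁻¹⁶) = 2.335 × 10⁻²¹ kg·m/s.
λ = h/p = 6.626 × 10⁻³⁴ / 2.335 × 10⁻²¹ = 2.84 × 10⁻¹³ m = 284 fm.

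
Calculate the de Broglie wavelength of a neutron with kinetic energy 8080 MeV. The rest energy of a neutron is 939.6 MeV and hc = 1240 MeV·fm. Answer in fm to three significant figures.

λ = 0.138 fm

Total energy E = KE + m₀c² = 8080 + 939.6 = 9019.6 MeV.
(pc)² = E² − (m₀c²)² = (9019.6)² − (939.6)² = 8.047 × 10⁷ MeV², so pc = 8971 MeV.
λ = hc/(pc) = 1240 MeV·fm / 8971 MeV = 0.138 fm.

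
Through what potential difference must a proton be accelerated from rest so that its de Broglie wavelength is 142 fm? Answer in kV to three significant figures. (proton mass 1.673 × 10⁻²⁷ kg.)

p = h/λ = 6.626 × 10⁻³⁴ / 1.420 × 10⁻¹³ = 4.666 × 10⁻²¹ kg·m/s.
KE = p²/(2m) = 6.507 × 10⁻¹⁵ J.
V = KE/e = 6.507 × 10⁻¹⁵ / (1.602 × 10⁻¹⁹) = 40.6 kV.

V = 40.6 kV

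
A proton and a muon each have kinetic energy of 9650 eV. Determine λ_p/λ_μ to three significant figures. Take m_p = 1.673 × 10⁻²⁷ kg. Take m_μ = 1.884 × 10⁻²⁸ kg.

λ_p/λ_μ = 0.336

At fixed KE, p = √(2mKE) so λ = h/p ∝ 1/√m.
λ_p/λ_μ = √(m_μ/m_p) = √(1.884 × 10⁻²⁸/1.673 × 10⁻²⁷) = √(0.1126) = 0.336.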